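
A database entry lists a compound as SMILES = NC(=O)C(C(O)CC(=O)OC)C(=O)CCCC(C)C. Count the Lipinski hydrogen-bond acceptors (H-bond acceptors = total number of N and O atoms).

N atoms: 1; O atoms: 5.
Lipinski HBA = 1 + 5 = 6.

6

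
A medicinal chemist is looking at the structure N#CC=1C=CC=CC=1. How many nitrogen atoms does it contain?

Scan the SMILES for N atoms (remember two-letter symbols like Cl and Br are single atoms).
Nitrogen count: 1.

1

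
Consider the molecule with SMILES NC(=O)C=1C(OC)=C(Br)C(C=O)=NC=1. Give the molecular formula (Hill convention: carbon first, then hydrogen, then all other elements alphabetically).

Walk through each heavy atom and fill implicit hydrogens from standard valence (C 4, N 3, O 2, S 2, halogen 1):
  atom 1: N, bond orders sum to 1 (valence 3) → 2 H
  atom 2: C, bond orders sum to 4 (valence 4) → 0 H
  atom 3: O, bond orders sum to 2 (valence 2) → 0 H
  atom 4: C, bond orders sum to 4 (valence 4) → 0 H
  atom 5: C, bond orders sum to 4 (valence 4) → 0 H
  atom 6: O, bond orders sum to 2 (valence 2) → 0 H
  atom 7: C, bond orders sum to 1 (valence 4) → 3 H
  atom 8: C, bond orders sum to 4 (valence 4) → 0 H
  atom 9: Br (halogen, monovalent) → 0 H
  atom 10: C, bond orders sum to 4 (valence 4) → 0 H
  atom 11: C, bond orders sum to 3 (valence 4) → 1 H
  atom 12: O, bond orders sum to 2 (valence 2) → 0 H
  atom 13: N, bond orders sum to 3 (valence 3) → 0 H
  atom 14: C, bond orders sum to 3 (valence 4) → 1 H
Totals → C:8, H:7, Br:1, N:2, O:3.
In Hill order: C8H7BrN2O3.

C8H7BrN2O3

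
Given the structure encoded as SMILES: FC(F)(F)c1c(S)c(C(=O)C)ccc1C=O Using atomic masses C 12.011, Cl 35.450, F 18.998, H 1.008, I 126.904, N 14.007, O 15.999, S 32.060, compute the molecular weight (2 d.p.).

248.22 g/mol

First, the molecular formula is C10H7F3O2S (counting implicit H from valence).
  C: 10 × 12.011 = 120.110
  F: 3 × 18.998 = 56.994
  H: 7 × 1.008 = 7.056
  O: 2 × 15.999 = 31.998
  S: 1 × 32.060 = 32.060
Sum: 10×12.011 + 3×18.998 + 7×1.008 + 2×15.999 + 1×32.060 = 248.218 → 248.22 g/mol.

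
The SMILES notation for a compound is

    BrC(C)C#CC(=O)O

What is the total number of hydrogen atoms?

Walk through each heavy atom and fill implicit hydrogens from standard valence (C 4, N 3, O 2, S 2, halogen 1):
  atom 1: Br (halogen, monovalent) → 0 H
  atom 2: C, bond orders sum to 3 (valence 4) → 1 H
  atom 3: C, bond orders sum to 1 (valence 4) → 3 H
  atom 4: C, bond orders sum to 4 (valence 4) → 0 H
  atom 5: C, bond orders sum to 4 (valence 4) → 0 H
  atom 6: C, bond orders sum to 4 (valence 4) → 0 H
  atom 7: O, bond orders sum to 2 (valence 2) → 0 H
  atom 8: O, bond orders sum to 1 (valence 2) → 1 H
Total hydrogens: 5.

5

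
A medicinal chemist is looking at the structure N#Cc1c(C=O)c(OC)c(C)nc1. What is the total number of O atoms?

2

Scan the SMILES for O atoms (remember two-letter symbols like Cl and Br are single atoms).
Oxygen count: 2.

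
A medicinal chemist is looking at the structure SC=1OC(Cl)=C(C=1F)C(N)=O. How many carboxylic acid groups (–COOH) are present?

0

Scan the SMILES for the carboxylic acid motif — none present.
Groups that are present: 1 amide, 1 thiol.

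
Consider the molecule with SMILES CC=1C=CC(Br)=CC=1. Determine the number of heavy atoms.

Every atom symbol written in the SMILES (organic subset) is one heavy atom; implicit H are not written.
Heavy atoms by element → Br:1, C:7.
Total: 8.

8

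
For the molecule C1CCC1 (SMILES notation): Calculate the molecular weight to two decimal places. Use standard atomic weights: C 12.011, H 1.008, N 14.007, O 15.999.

56.11 g/mol

First, the molecular formula is C4H8 (counting implicit H from valence).
  C: 4 × 12.011 = 48.044
  H: 8 × 1.008 = 8.064
Sum: 4×12.011 + 8×1.008 = 56.108 → 56.11 g/mol.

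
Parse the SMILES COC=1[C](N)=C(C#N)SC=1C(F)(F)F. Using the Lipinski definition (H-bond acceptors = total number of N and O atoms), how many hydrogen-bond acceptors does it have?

3

N atoms: 2; O atoms: 1.
Lipinski HBA = 2 + 1 = 3.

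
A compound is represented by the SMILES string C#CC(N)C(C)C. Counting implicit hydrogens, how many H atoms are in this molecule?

Walk through each heavy atom and fill implicit hydrogens from standard valence (C 4, N 3, O 2, S 2, halogen 1):
  atom 1: C, bond orders sum to 3 (valence 4) → 1 H
  atom 2: C, bond orders sum to 4 (valence 4) → 0 H
  atom 3: C, bond orders sum to 3 (valence 4) → 1 H
  atom 4: N, bond orders sum to 1 (valence 3) → 2 H
  atom 5: C, bond orders sum to 3 (valence 4) → 1 H
  atom 6: C, bond orders sum to 1 (valence 4) → 3 H
  atom 7: C, bond orders sum to 1 (valence 4) → 3 H
Total hydrogens: 11.

11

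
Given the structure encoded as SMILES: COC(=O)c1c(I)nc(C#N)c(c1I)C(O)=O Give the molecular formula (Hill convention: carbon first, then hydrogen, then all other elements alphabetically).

Walk through each heavy atom and fill implicit hydrogens from standard valence (C 4, N 3, O 2, S 2, halogen 1); for lowercase aromatic atoms, an aromatic c carries 1 H when it has two neighbours and 0 H with three, and aromatic n carries 0 H:
  atom 1: C, bond orders sum to 1 (valence 4) → 3 H
  atom 2: O, bond orders sum to 2 (valence 2) → 0 H
  atom 3: C, bond orders sum to 4 (valence 4) → 0 H
  atom 4: O, bond orders sum to 2 (valence 2) → 0 H
  atom 5: aromatic c, 3 neighbours → 0 H
  atom 6: aromatic c, 3 neighbours → 0 H
  atom 7: I (halogen, monovalent) → 0 H
  atom 8: aromatic n, 2 neighbours → 0 H
  atom 9: aromatic c, 3 neighbours → 0 H
  atom 10: C, bond orders sum to 4 (valence 4) → 0 H
  atom 11: N, bond orders sum to 3 (valence 3) → 0 H
  atom 12: aromatic c, 3 neighbours → 0 H
  atom 13: aromatic c, 3 neighbours → 0 H
  atom 14: I (halogen, monovalent) → 0 H
  atom 15: C, bond orders sum to 4 (valence 4) → 0 H
  atom 16: O, bond orders sum to 1 (valence 2) → 1 H
  atom 17: O, bond orders sum to 2 (valence 2) → 0 H
Totals → C:9, H:4, I:2, N:2, O:4.

C9H4I2N2O4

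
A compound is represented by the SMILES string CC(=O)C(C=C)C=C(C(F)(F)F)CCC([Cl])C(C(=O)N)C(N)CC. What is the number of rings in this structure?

0

In SMILES, each pair of matching ring-closure digits denotes one ring-closing bond; the number of such bonds equals the number of independent rings.
Ring-closure bonds here: 0.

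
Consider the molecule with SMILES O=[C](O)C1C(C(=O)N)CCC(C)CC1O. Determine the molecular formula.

C10H17NO4

Walk through each heavy atom and fill implicit hydrogens from standard valence (C 4, N 3, O 2, S 2, halogen 1):
  atom 1: O, bond orders sum to 2 (valence 2) → 0 H
  atom 2: C with explicit H count 0
  atom 3: O, bond orders sum to 1 (valence 2) → 1 H
  atom 4: C, bond orders sum to 3 (valence 4) → 1 H
  atom 5: C, bond orders sum to 3 (valence 4) → 1 H
  atom 6: C, bond orders sum to 4 (valence 4) → 0 H
  atom 7: O, bond orders sum to 2 (valence 2) → 0 H
  atom 8: N, bond orders sum to 1 (valence 3) → 2 H
  atom 9: C, bond orders sum to 2 (valence 4) → 2 H
  atom 10: C, bond orders sum to 2 (valence 4) → 2 H
  atom 11: C, bond orders sum to 3 (valence 4) → 1 H
  atom 12: C, bond orders sum to 1 (valence 4) → 3 H
  atom 13: C, bond orders sum to 2 (valence 4) → 2 H
  atom 14: C, bond orders sum to 3 (valence 4) → 1 H
  atom 15: O, bond orders sum to 1 (valence 2) → 1 H
Totals → C:10, H:17, N:1, O:4.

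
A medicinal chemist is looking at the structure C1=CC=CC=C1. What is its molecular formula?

Walk through each heavy atom and fill implicit hydrogens from standard valence (C 4, N 3, O 2, S 2, halogen 1):
  atom 1: C, bond orders sum to 3 (valence 4) → 1 H
  atom 2: C, bond orders sum to 3 (valence 4) → 1 H
  atom 3: C, bond orders sum to 3 (valence 4) → 1 H
  atom 4: C, bond orders sum to 3 (valence 4) → 1 H
  atom 5: C, bond orders sum to 3 (valence 4) → 1 H
  atom 6: C, bond orders sum to 3 (valence 4) → 1 H
Totals → C:6, H:6.

C6H6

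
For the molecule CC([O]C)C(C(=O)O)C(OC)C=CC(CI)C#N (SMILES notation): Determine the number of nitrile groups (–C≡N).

1

The nitrile motif appears at heavy-atom position 17 in the SMILES.
Other groups present: 1 alkene, 1 carboxylic acid, 2 ether.
Nitrile count: 1.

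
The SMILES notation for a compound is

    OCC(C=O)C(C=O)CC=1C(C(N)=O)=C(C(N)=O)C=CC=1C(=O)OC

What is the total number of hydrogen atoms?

Walk through each heavy atom and fill implicit hydrogens from standard valence (C 4, N 3, O 2, S 2, halogen 1):
  atom 1: O, bond orders sum to 1 (valence 2) → 1 H
  atom 2: C, bond orders sum to 2 (valence 4) → 2 H
  atom 3: C, bond orders sum to 3 (valence 4) → 1 H
  atom 4: C, bond orders sum to 3 (valence 4) → 1 H
  atom 5: O, bond orders sum to 2 (valence 2) → 0 H
  atom 6: C, bond orders sum to 3 (valence 4) → 1 H
  atom 7: C, bond orders sum to 3 (valence 4) → 1 H
  atom 8: O, bond orders sum to 2 (valence 2) → 0 H
  atom 9: C, bond orders sum to 2 (valence 4) → 2 H
  atom 10: C, bond orders sum to 4 (valence 4) → 0 H
  atom 11: C, bond orders sum to 4 (valence 4) → 0 H
  atom 12: C, bond orders sum to 4 (valence 4) → 0 H
  atom 13: N, bond orders sum to 1 (valence 3) → 2 H
  atom 14: O, bond orders sum to 2 (valence 2) → 0 H
  atom 15: C, bond orders sum to 4 (valence 4) → 0 H
  atom 16: C, bond orders sum to 4 (valence 4) → 0 H
  atom 17: N, bond orders sum to 1 (valence 3) → 2 H
  atom 18: O, bond orders sum to 2 (valence 2) → 0 H
  atom 19: C, bond orders sum to 3 (valence 4) → 1 H
  atom 20: C, bond orders sum to 3 (valence 4) → 1 H
  atom 21: C, bond orders sum to 4 (valence 4) → 0 H
  atom 22: C, bond orders sum to 4 (valence 4) → 0 H
  atom 23: O, bond orders sum to 2 (valence 2) → 0 H
  atom 24: O, bond orders sum to 2 (valence 2) → 0 H
  atom 25: C, bond orders sum to 1 (valence 4) → 3 H
Total hydrogens: 18.

18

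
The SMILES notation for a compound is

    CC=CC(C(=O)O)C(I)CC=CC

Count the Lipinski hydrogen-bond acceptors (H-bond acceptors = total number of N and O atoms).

N atoms: 0; O atoms: 2.
Lipinski HBA = 0 + 2 = 2.

2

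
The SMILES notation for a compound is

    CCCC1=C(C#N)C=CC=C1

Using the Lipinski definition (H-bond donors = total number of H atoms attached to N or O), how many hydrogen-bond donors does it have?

Donors: find every N or O and count the H atoms it carries.
  atom 7 (N): bond orders sum to 3 → 0 H
Lipinski HBD = 0.

0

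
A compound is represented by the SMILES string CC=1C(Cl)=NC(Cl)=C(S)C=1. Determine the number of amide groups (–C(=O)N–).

Scan the SMILES for the amide motif — none present.
Groups that are present: 1 thiol.

0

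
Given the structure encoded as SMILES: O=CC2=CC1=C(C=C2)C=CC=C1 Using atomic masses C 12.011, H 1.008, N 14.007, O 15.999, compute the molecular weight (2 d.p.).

156.18 g/mol

First, the molecular formula is C11H8O (counting implicit H from valence).
  C: 11 × 12.011 = 132.121
  H: 8 × 1.008 = 8.064
  O: 1 × 15.999 = 15.999
Sum: 11×12.011 + 8×1.008 + 1×15.999 = 156.184 → 156.18 g/mol.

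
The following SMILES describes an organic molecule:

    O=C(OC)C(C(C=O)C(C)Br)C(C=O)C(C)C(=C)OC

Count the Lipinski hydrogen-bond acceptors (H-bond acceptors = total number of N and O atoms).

5

N atoms: 0; O atoms: 5.
Lipinski HBA = 0 + 5 = 5.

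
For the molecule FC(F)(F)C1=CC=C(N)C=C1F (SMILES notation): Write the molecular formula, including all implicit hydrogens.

Walk through each heavy atom and fill implicit hydrogens from standard valence (C 4, N 3, O 2, S 2, halogen 1):
  atom 1: F (halogen, monovalent) → 0 H
  atom 2: C, bond orders sum to 4 (valence 4) → 0 H
  atom 3: F (halogen, monovalent) → 0 H
  atom 4: F (halogen, monovalent) → 0 H
  atom 5: C, bond orders sum to 4 (valence 4) → 0 H
  atom 6: C, bond orders sum to 3 (valence 4) → 1 H
  atom 7: C, bond orders sum to 3 (valence 4) → 1 H
  atom 8: C, bond orders sum to 4 (valence 4) → 0 H
  atom 9: N, bond orders sum to 1 (valence 3) → 2 H
  atom 10: C, bond orders sum to 3 (valence 4) → 1 H
  atom 11: C, bond orders sum to 4 (valence 4) → 0 H
  atom 12: F (halogen, monovalent) → 0 H
Totals → C:7, H:5, F:4, N:1.

C7H5F4N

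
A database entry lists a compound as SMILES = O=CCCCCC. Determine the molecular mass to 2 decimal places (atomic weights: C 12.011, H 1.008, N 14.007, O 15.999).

100.16 g/mol

First, the molecular formula is C6H12O (counting implicit H from valence).
  C: 6 × 12.011 = 72.066
  H: 12 × 1.008 = 12.096
  O: 1 × 15.999 = 15.999
Sum: 6×12.011 + 12×1.008 + 1×15.999 = 100.161 → 100.16 g/mol.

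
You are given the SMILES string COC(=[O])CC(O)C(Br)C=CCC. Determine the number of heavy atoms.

13

Every atom symbol written in the SMILES (organic subset) is one heavy atom; implicit H are not written.
Heavy atoms by element → Br:1, C:9, O:3.
Total: 13.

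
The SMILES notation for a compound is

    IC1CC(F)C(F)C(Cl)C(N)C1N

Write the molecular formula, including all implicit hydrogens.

C7H12ClF2IN2

Walk through each heavy atom and fill implicit hydrogens from standard valence (C 4, N 3, O 2, S 2, halogen 1):
  atom 1: I (halogen, monovalent) → 0 H
  atom 2: C, bond orders sum to 3 (valence 4) → 1 H
  atom 3: C, bond orders sum to 2 (valence 4) → 2 H
  atom 4: C, bond orders sum to 3 (valence 4) → 1 H
  atom 5: F (halogen, monovalent) → 0 H
  atom 6: C, bond orders sum to 3 (valence 4) → 1 H
  atom 7: F (halogen, monovalent) → 0 H
  atom 8: C, bond orders sum to 3 (valence 4) → 1 H
  atom 9: Cl (halogen, monovalent) → 0 H
  atom 10: C, bond orders sum to 3 (valence 4) → 1 H
  atom 11: N, bond orders sum to 1 (valence 3) → 2 H
  atom 12: C, bond orders sum to 3 (valence 4) → 1 H
  atom 13: N, bond orders sum to 1 (valence 3) → 2 H
Totals → C:7, H:12, Cl:1, F:2, I:1, N:2.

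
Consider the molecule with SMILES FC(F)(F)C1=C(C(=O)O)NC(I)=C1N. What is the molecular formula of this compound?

C6H4F3IN2O2

Walk through each heavy atom and fill implicit hydrogens from standard valence (C 4, N 3, O 2, S 2, halogen 1):
  atom 1: F (halogen, monovalent) → 0 H
  atom 2: C, bond orders sum to 4 (valence 4) → 0 H
  atom 3: F (halogen, monovalent) → 0 H
  atom 4: F (halogen, monovalent) → 0 H
  atom 5: C, bond orders sum to 4 (valence 4) → 0 H
  atom 6: C, bond orders sum to 4 (valence 4) → 0 H
  atom 7: C, bond orders sum to 4 (valence 4) → 0 H
  atom 8: O, bond orders sum to 2 (valence 2) → 0 H
  atom 9: O, bond orders sum to 1 (valence 2) → 1 H
  atom 10: N, bond orders sum to 2 (valence 3) → 1 H
  atom 11: C, bond orders sum to 4 (valence 4) → 0 H
  atom 12: I (halogen, monovalent) → 0 H
  atom 13: C, bond orders sum to 4 (valence 4) → 0 H
  atom 14: N, bond orders sum to 1 (valence 3) → 2 H
Totals → C:6, H:4, F:3, I:1, N:2, O:2.
In Hill order: C6H4F3IN2O2.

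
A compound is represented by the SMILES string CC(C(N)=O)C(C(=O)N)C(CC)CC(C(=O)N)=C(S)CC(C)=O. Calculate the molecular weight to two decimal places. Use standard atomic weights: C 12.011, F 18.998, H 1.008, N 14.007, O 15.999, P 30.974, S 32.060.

First, the molecular formula is C15H25N3O4S (counting implicit H from valence).
  C: 15 × 12.011 = 180.165
  H: 25 × 1.008 = 25.200
  N: 3 × 14.007 = 42.021
  O: 4 × 15.999 = 63.996
  S: 1 × 32.060 = 32.060
Sum: 15×12.011 + 25×1.008 + 3×14.007 + 4×15.999 + 1×32.060 = 343.442 → 343.44 g/mol.

343.44 g/mol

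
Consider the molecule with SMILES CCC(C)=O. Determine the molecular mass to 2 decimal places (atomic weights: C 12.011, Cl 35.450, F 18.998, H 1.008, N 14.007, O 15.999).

72.11 g/mol

First, the molecular formula is C4H8O (counting implicit H from valence).
  C: 4 × 12.011 = 48.044
  H: 8 × 1.008 = 8.064
  O: 1 × 15.999 = 15.999
Sum: 4×12.011 + 8×1.008 + 1×15.999 = 72.107 → 72.11 g/mol.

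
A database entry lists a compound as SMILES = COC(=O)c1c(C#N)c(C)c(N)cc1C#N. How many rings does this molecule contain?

In SMILES, each pair of matching ring-closure digits denotes one ring-closing bond; the number of such bonds equals the number of independent rings.
Ring-closure bonds here: 1.

1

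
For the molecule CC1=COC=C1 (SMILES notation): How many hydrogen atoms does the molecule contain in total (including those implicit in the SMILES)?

Walk through each heavy atom and fill implicit hydrogens from standard valence (C 4, N 3, O 2, S 2, halogen 1):
  atom 1: C, bond orders sum to 1 (valence 4) → 3 H
  atom 2: C, bond orders sum to 4 (valence 4) → 0 H
  atom 3: C, bond orders sum to 3 (valence 4) → 1 H
  atom 4: O, bond orders sum to 2 (valence 2) → 0 H
  atom 5: C, bond orders sum to 3 (valence 4) → 1 H
  atom 6: C, bond orders sum to 3 (valence 4) → 1 H
Total hydrogens: 6.

6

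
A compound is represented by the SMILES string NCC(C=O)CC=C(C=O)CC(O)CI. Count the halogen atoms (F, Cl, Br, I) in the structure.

1

Halogen atoms appear at heavy-atom position 15 (1×I).
Other groups present: 2 aldehyde, 1 alkene, 1 hydroxyl, 1 primary amine.
Halogen count: 1.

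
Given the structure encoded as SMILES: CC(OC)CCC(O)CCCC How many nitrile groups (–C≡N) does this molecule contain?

0

Scan the SMILES for the nitrile motif — none present.
Groups that are present: 1 ether, 1 hydroxyl.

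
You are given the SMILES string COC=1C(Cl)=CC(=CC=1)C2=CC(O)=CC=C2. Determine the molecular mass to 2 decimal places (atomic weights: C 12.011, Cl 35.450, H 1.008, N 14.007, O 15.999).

234.68 g/mol

First, the molecular formula is C13H11ClO2 (counting implicit H from valence).
  C: 13 × 12.011 = 156.143
  Cl: 1 × 35.450 = 35.450
  H: 11 × 1.008 = 11.088
  O: 2 × 15.999 = 31.998
Sum: 13×12.011 + 1×35.450 + 11×1.008 + 2×15.999 = 234.679 → 234.68 g/mol.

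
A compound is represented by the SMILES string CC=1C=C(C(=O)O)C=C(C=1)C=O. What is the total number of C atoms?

9

Count every carbon token in the SMILES (each C, including those in ring-closure positions and inside branches).
Carbon count: 9.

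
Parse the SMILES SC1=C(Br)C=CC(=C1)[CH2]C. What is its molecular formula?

Walk through each heavy atom and fill implicit hydrogens from standard valence (C 4, N 3, O 2, S 2, halogen 1):
  atom 1: S, bond orders sum to 1 (valence 2) → 1 H
  atom 2: C, bond orders sum to 4 (valence 4) → 0 H
  atom 3: C, bond orders sum to 4 (valence 4) → 0 H
  atom 4: Br (halogen, monovalent) → 0 H
  atom 5: C, bond orders sum to 3 (valence 4) → 1 H
  atom 6: C, bond orders sum to 3 (valence 4) → 1 H
  atom 7: C, bond orders sum to 4 (valence 4) → 0 H
  atom 8: C, bond orders sum to 3 (valence 4) → 1 H
  atom 9: C with explicit H count 2
  atom 10: C, bond orders sum to 1 (valence 4) → 3 H
Totals → C:8, H:9, Br:1, S:1.
In Hill order: C8H9BrS.

C8H9BrS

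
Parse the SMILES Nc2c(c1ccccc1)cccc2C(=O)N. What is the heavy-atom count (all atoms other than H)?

Every atom symbol written in the SMILES (organic subset) is one heavy atom; implicit H are not written.
Heavy atoms by element → C:13, N:2, O:1.
Total: 16.

16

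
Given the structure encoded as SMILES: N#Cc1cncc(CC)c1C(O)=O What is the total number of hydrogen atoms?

8

Walk through each heavy atom and fill implicit hydrogens from standard valence (C 4, N 3, O 2, S 2, halogen 1); for lowercase aromatic atoms, an aromatic c carries 1 H when it has two neighbours and 0 H with three, and aromatic n carries 0 H:
  atom 1: N, bond orders sum to 3 (valence 3) → 0 H
  atom 2: C, bond orders sum to 4 (valence 4) → 0 H
  atom 3: aromatic c, 3 neighbours → 0 H
  atom 4: aromatic c, 2 neighbours → 1 H
  atom 5: aromatic n, 2 neighbours → 0 H
  atom 6: aromatic c, 2 neighbours → 1 H
  atom 7: aromatic c, 3 neighbours → 0 H
  atom 8: C, bond orders sum to 2 (valence 4) → 2 H
  atom 9: C, bond orders sum to 1 (valence 4) → 3 H
  atom 10: aromatic c, 3 neighbours → 0 H
  atom 11: C, bond orders sum to 4 (valence 4) → 0 H
  atom 12: O, bond orders sum to 1 (valence 2) → 1 H
  atom 13: O, bond orders sum to 2 (valence 2) → 0 H
Total hydrogens: 8.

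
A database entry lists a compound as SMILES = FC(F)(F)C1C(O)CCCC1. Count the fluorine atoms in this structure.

3

Scan the SMILES for F atoms (remember two-letter symbols like Cl and Br are single atoms).
Fluorine count: 3.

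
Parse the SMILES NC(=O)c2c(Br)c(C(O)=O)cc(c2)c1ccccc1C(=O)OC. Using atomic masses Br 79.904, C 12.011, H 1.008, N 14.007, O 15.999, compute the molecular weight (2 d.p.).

First, the molecular formula is C16H12BrNO5 (counting implicit H from valence).
  Br: 1 × 79.904 = 79.904
  C: 16 × 12.011 = 192.176
  H: 12 × 1.008 = 12.096
  N: 1 × 14.007 = 14.007
  O: 5 × 15.999 = 79.995
Sum: 1×79.904 + 16×12.011 + 12×1.008 + 1×14.007 + 5×15.999 = 378.178 → 378.18 g/mol.

378.18 g/mol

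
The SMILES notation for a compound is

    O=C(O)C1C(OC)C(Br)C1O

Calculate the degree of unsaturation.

Degree of unsaturation = (number of rings) + (number of π bonds).
Ring closures in the SMILES: 1.
π bonds: 1 double bond (each 1 DoU) → 1 DoU from unsaturation.
Total DoU = 1 + 1 = 2.

2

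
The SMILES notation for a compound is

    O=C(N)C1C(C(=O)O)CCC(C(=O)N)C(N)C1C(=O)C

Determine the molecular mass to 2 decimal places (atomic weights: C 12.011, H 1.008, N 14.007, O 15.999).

First, the molecular formula is C12H19N3O5 (counting implicit H from valence).
  C: 12 × 12.011 = 144.132
  H: 19 × 1.008 = 19.152
  N: 3 × 14.007 = 42.021
  O: 5 × 15.999 = 79.995
Sum: 12×12.011 + 19×1.008 + 3×14.007 + 5×15.999 = 285.300 → 285.30 g/mol.

285.30 g/mol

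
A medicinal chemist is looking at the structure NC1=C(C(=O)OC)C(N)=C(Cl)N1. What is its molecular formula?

C6H8ClN3O2

Walk through each heavy atom and fill implicit hydrogens from standard valence (C 4, N 3, O 2, S 2, halogen 1):
  atom 1: N, bond orders sum to 1 (valence 3) → 2 H
  atom 2: C, bond orders sum to 4 (valence 4) → 0 H
  atom 3: C, bond orders sum to 4 (valence 4) → 0 H
  atom 4: C, bond orders sum to 4 (valence 4) → 0 H
  atom 5: O, bond orders sum to 2 (valence 2) → 0 H
  atom 6: O, bond orders sum to 2 (valence 2) → 0 H
  atom 7: C, bond orders sum to 1 (valence 4) → 3 H
  atom 8: C, bond orders sum to 4 (valence 4) → 0 H
  atom 9: N, bond orders sum to 1 (valence 3) → 2 H
  atom 10: C, bond orders sum to 4 (valence 4) → 0 H
  atom 11: Cl (halogen, monovalent) → 0 H
  atom 12: N, bond orders sum to 2 (valence 3) → 1 H
Totals → C:6, H:8, Cl:1, N:3, O:2.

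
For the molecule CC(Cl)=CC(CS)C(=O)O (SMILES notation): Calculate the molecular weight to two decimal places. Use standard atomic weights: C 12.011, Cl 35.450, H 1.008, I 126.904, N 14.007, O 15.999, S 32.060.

First, the molecular formula is C6H9ClO2S (counting implicit H from valence).
  C: 6 × 12.011 = 72.066
  Cl: 1 × 35.450 = 35.450
  H: 9 × 1.008 = 9.072
  O: 2 × 15.999 = 31.998
  S: 1 × 32.060 = 32.060
Sum: 6×12.011 + 1×35.450 + 9×1.008 + 2×15.999 + 1×32.060 = 180.646 → 180.65 g/mol.

180.65 g/mol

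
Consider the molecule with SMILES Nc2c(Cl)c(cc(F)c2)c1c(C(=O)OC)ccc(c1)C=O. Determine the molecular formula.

Walk through each heavy atom and fill implicit hydrogens from standard valence (C 4, N 3, O 2, S 2, halogen 1); for lowercase aromatic atoms, an aromatic c carries 1 H when it has two neighbours and 0 H with three, and aromatic n carries 0 H:
  atom 1: N, bond orders sum to 1 (valence 3) → 2 H
  atom 2: aromatic c, 3 neighbours → 0 H
  atom 3: aromatic c, 3 neighbours → 0 H
  atom 4: Cl (halogen, monovalent) → 0 H
  atom 5: aromatic c, 3 neighbours → 0 H
  atom 6: aromatic c, 2 neighbours → 1 H
  atom 7: aromatic c, 3 neighbours → 0 H
  atom 8: F (halogen, monovalent) → 0 H
  atom 9: aromatic c, 2 neighbours → 1 H
  atom 10: aromatic c, 3 neighbours → 0 H
  atom 11: aromatic c, 3 neighbours → 0 H
  atom 12: C, bond orders sum to 4 (valence 4) → 0 H
  atom 13: O, bond orders sum to 2 (valence 2) → 0 H
  atom 14: O, bond orders sum to 2 (valence 2) → 0 H
  atom 15: C, bond orders sum to 1 (valence 4) → 3 H
  atom 16: aromatic c, 2 neighbours → 1 H
  atom 17: aromatic c, 2 neighbours → 1 H
  atom 18: aromatic c, 3 neighbours → 0 H
  atom 19: aromatic c, 2 neighbours → 1 H
  atom 20: C, bond orders sum to 3 (valence 4) → 1 H
  atom 21: O, bond orders sum to 2 (valence 2) → 0 H
Totals → C:15, H:11, Cl:1, F:1, N:1, O:3.
In Hill order: C15H11ClFNO3.

C15H11ClFNO3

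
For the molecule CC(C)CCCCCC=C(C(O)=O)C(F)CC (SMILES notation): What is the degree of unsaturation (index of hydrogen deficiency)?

Degree of unsaturation = (number of rings) + (number of π bonds).
Ring closures in the SMILES: 0.
π bonds: 2 double bonds (each 1 DoU) → 2 DoU from unsaturation.
Total DoU = 0 + 2 = 2.

2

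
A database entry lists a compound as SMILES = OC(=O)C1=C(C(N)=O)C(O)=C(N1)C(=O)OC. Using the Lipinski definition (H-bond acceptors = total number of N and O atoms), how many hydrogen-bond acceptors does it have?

8

N atoms: 2; O atoms: 6.
Lipinski HBA = 2 + 6 = 8.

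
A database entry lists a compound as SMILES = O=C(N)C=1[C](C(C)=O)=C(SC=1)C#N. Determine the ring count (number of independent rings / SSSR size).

1

In SMILES, each pair of matching ring-closure digits denotes one ring-closing bond; the number of such bonds equals the number of independent rings.
Ring-closure bonds here: 1.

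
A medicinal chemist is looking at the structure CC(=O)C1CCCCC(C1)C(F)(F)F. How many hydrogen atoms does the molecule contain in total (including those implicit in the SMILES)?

Walk through each heavy atom and fill implicit hydrogens from standard valence (C 4, N 3, O 2, S 2, halogen 1):
  atom 1: C, bond orders sum to 1 (valence 4) → 3 H
  atom 2: C, bond orders sum to 4 (valence 4) → 0 H
  atom 3: O, bond orders sum to 2 (valence 2) → 0 H
  atom 4: C, bond orders sum to 3 (valence 4) → 1 H
  atom 5: C, bond orders sum to 2 (valence 4) → 2 H
  atom 6: C, bond orders sum to 2 (valence 4) → 2 H
  atom 7: C, bond orders sum to 2 (valence 4) → 2 H
  atom 8: C, bond orders sum to 2 (valence 4) → 2 H
  atom 9: C, bond orders sum to 3 (valence 4) → 1 H
  atom 10: C, bond orders sum to 2 (valence 4) → 2 H
  atom 11: C, bond orders sum to 4 (valence 4) → 0 H
  atom 12: F (halogen, monovalent) → 0 H
  atom 13: F (halogen, monovalent) → 0 H
  atom 14: F (halogen, monovalent) → 0 H
Total hydrogens: 15.

15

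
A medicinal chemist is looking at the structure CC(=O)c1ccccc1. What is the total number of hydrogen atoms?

8

Walk through each heavy atom and fill implicit hydrogens from standard valence (C 4, N 3, O 2, S 2, halogen 1); for lowercase aromatic atoms, an aromatic c carries 1 H when it has two neighbours and 0 H with three, and aromatic n carries 0 H:
  atom 1: C, bond orders sum to 1 (valence 4) → 3 H
  atom 2: C, bond orders sum to 4 (valence 4) → 0 H
  atom 3: O, bond orders sum to 2 (valence 2) → 0 H
  atom 4: aromatic c, 3 neighbours → 0 H
  atom 5: aromatic c, 2 neighbours → 1 H
  atom 6: aromatic c, 2 neighbours → 1 H
  atom 7: aromatic c, 2 neighbours → 1 H
  atom 8: aromatic c, 2 neighbours → 1 H
  atom 9: aromatic c, 2 neighbours → 1 H
Total hydrogens: 8.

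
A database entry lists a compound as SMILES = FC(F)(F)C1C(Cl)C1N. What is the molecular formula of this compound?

C4H5ClF3N

Walk through each heavy atom and fill implicit hydrogens from standard valence (C 4, N 3, O 2, S 2, halogen 1):
  atom 1: F (halogen, monovalent) → 0 H
  atom 2: C, bond orders sum to 4 (valence 4) → 0 H
  atom 3: F (halogen, monovalent) → 0 H
  atom 4: F (halogen, monovalent) → 0 H
  atom 5: C, bond orders sum to 3 (valence 4) → 1 H
  atom 6: C, bond orders sum to 3 (valence 4) → 1 H
  atom 7: Cl (halogen, monovalent) → 0 H
  atom 8: C, bond orders sum to 3 (valence 4) → 1 H
  atom 9: N, bond orders sum to 1 (valence 3) → 2 H
Totals → C:4, H:5, Cl:1, F:3, N:1.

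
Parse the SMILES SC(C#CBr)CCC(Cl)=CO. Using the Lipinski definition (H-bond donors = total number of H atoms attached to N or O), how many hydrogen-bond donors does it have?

1

Donors: find every N or O and count the H atoms it carries.
  atom 11 (O): bond orders sum to 1 → 1 H
Lipinski HBD = 1.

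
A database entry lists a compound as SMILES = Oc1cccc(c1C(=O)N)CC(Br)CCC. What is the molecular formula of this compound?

Walk through each heavy atom and fill implicit hydrogens from standard valence (C 4, N 3, O 2, S 2, halogen 1); for lowercase aromatic atoms, an aromatic c carries 1 H when it has two neighbours and 0 H with three, and aromatic n carries 0 H:
  atom 1: O, bond orders sum to 1 (valence 2) → 1 H
  atom 2: aromatic c, 3 neighbours → 0 H
  atom 3: aromatic c, 2 neighbours → 1 H
  atom 4: aromatic c, 2 neighbours → 1 H
  atom 5: aromatic c, 2 neighbours → 1 H
  atom 6: aromatic c, 3 neighbours → 0 H
  atom 7: aromatic c, 3 neighbours → 0 H
  atom 8: C, bond orders sum to 4 (valence 4) → 0 H
  atom 9: O, bond orders sum to 2 (valence 2) → 0 H
  atom 10: N, bond orders sum to 1 (valence 3) → 2 H
  atom 11: C, bond orders sum to 2 (valence 4) → 2 H
  atom 12: C, bond orders sum to 3 (valence 4) → 1 H
  atom 13: Br (halogen, monovalent) → 0 H
  atom 14: C, bond orders sum to 2 (valence 4) → 2 H
  atom 15: C, bond orders sum to 2 (valence 4) → 2 H
  atom 16: C, bond orders sum to 1 (valence 4) → 3 H
Totals → C:12, H:16, Br:1, N:1, O:2.
In Hill order: C12H16BrNO2.

C12H16BrNO2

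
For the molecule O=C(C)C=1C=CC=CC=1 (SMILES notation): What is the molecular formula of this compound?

C8H8O

Walk through each heavy atom and fill implicit hydrogens from standard valence (C 4, N 3, O 2, S 2, halogen 1):
  atom 1: O, bond orders sum to 2 (valence 2) → 0 H
  atom 2: C, bond orders sum to 4 (valence 4) → 0 H
  atom 3: C, bond orders sum to 1 (valence 4) → 3 H
  atom 4: C, bond orders sum to 4 (valence 4) → 0 H
  atom 5: C, bond orders sum to 3 (valence 4) → 1 H
  atom 6: C, bond orders sum to 3 (valence 4) → 1 H
  atom 7: C, bond orders sum to 3 (valence 4) → 1 H
  atom 8: C, bond orders sum to 3 (valence 4) → 1 H
  atom 9: C, bond orders sum to 3 (valence 4) → 1 H
Totals → C:8, H:8, O:1.
In Hill order: C8H8O.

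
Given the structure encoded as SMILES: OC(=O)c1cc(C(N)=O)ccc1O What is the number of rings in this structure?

1

In SMILES, each pair of matching ring-closure digits denotes one ring-closing bond; the number of such bonds equals the number of independent rings.
Ring-closure bonds here: 1.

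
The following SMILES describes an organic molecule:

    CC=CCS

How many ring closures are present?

0

In SMILES, each pair of matching ring-closure digits denotes one ring-closing bond; the number of such bonds equals the number of independent rings.
Ring-closure bonds here: 0.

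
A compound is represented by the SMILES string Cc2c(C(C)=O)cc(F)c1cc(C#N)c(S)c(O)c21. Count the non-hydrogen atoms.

19

Every atom symbol written in the SMILES (organic subset) is one heavy atom; implicit H are not written.
Heavy atoms by element → C:14, F:1, N:1, O:2, S:1.
Total: 19.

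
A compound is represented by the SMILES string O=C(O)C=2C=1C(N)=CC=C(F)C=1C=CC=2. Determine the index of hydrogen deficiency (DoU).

Molecular formula: C11H8FNO2.
DoU = (2C + 2 + N − H − X) / 2, where X is the halogen count and O/S are ignored.
    = (2·11 + 2 + 1 − 8 − 1) / 2 = 16 / 2 = 8.

8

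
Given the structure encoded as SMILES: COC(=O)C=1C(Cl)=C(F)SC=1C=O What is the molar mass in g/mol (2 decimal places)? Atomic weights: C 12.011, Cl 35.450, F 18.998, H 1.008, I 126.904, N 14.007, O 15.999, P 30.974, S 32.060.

222.61 g/mol

First, the molecular formula is C7H4ClFO3S (counting implicit H from valence).
  C: 7 × 12.011 = 84.077
  Cl: 1 × 35.450 = 35.450
  F: 1 × 18.998 = 18.998
  H: 4 × 1.008 = 4.032
  O: 3 × 15.999 = 47.997
  S: 1 × 32.060 = 32.060
Sum: 7×12.011 + 1×35.450 + 1×18.998 + 4×1.008 + 3×15.999 + 1×32.060 = 222.614 → 222.61 g/mol.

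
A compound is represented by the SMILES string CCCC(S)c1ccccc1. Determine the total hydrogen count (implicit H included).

Walk through each heavy atom and fill implicit hydrogens from standard valence (C 4, N 3, O 2, S 2, halogen 1); for lowercase aromatic atoms, an aromatic c carries 1 H when it has two neighbours and 0 H with three, and aromatic n carries 0 H:
  atom 1: C, bond orders sum to 1 (valence 4) → 3 H
  atom 2: C, bond orders sum to 2 (valence 4) → 2 H
  atom 3: C, bond orders sum to 2 (valence 4) → 2 H
  atom 4: C, bond orders sum to 3 (valence 4) → 1 H
  atom 5: S, bond orders sum to 1 (valence 2) → 1 H
  atom 6: aromatic c, 3 neighbours → 0 H
  atom 7: aromatic c, 2 neighbours → 1 H
  atom 8: aromatic c, 2 neighbours → 1 H
  atom 9: aromatic c, 2 neighbours → 1 H
  atom 10: aromatic c, 2 neighbours → 1 H
  atom 11: aromatic c, 2 neighbours → 1 H
Total hydrogens: 14.

14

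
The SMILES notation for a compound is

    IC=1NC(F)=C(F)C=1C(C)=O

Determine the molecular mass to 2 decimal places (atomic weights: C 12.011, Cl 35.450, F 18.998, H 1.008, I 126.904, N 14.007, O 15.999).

First, the molecular formula is C6H4F2INO (counting implicit H from valence).
  C: 6 × 12.011 = 72.066
  F: 2 × 18.998 = 37.996
  H: 4 × 1.008 = 4.032
  I: 1 × 126.904 = 126.904
  N: 1 × 14.007 = 14.007
  O: 1 × 15.999 = 15.999
Sum: 6×12.011 + 2×18.998 + 4×1.008 + 1×126.904 + 1×14.007 + 1×15.999 = 271.004 → 271.00 g/mol.

271.00 g/mol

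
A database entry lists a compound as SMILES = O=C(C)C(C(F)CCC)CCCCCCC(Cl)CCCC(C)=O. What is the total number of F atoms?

1

Scan the SMILES for F atoms (remember two-letter symbols like Cl and Br are single atoms).
Fluorine count: 1.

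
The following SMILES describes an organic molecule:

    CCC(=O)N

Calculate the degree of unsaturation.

1

Degree of unsaturation = (number of rings) + (number of π bonds).
Ring closures in the SMILES: 0.
π bonds: 1 double bond (each 1 DoU) → 1 DoU from unsaturation.
Total DoU = 0 + 1 = 1.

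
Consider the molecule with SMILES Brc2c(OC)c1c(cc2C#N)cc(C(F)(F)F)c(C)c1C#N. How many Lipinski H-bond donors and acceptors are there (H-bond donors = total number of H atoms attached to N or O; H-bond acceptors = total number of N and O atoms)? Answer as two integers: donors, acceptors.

Donors: find every N or O and count the H atoms it carries.
  atom 4 (O): bond orders sum to 2 → 0 H
  atom 11 (N): bond orders sum to 3 → 0 H
  atom 22 (N): bond orders sum to 3 → 0 H
Lipinski HBD = 0.
Acceptors: N atoms = 2, O atoms = 1 → HBA = 3.

0, 3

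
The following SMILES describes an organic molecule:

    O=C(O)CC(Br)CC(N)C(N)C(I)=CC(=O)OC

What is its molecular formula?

C10H16BrIN2O4

Walk through each heavy atom and fill implicit hydrogens from standard valence (C 4, N 3, O 2, S 2, halogen 1):
  atom 1: O, bond orders sum to 2 (valence 2) → 0 H
  atom 2: C, bond orders sum to 4 (valence 4) → 0 H
  atom 3: O, bond orders sum to 1 (valence 2) → 1 H
  atom 4: C, bond orders sum to 2 (valence 4) → 2 H
  atom 5: C, bond orders sum to 3 (valence 4) → 1 H
  atom 6: Br (halogen, monovalent) → 0 H
  atom 7: C, bond orders sum to 2 (valence 4) → 2 H
  atom 8: C, bond orders sum to 3 (valence 4) → 1 H
  atom 9: N, bond orders sum to 1 (valence 3) → 2 H
  atom 10: C, bond orders sum to 3 (valence 4) → 1 H
  atom 11: N, bond orders sum to 1 (valence 3) → 2 H
  atom 12: C, bond orders sum to 4 (valence 4) → 0 H
  atom 13: I (halogen, monovalent) → 0 H
  atom 14: C, bond orders sum to 3 (valence 4) → 1 H
  atom 15: C, bond orders sum to 4 (valence 4) → 0 H
  atom 16: O, bond orders sum to 2 (valence 2) → 0 H
  atom 17: O, bond orders sum to 2 (valence 2) → 0 H
  atom 18: C, bond orders sum to 1 (valence 4) → 3 H
Totals → C:10, H:16, Br:1, I:1, N:2, O:4.
In Hill order: C10H16BrIN2O4.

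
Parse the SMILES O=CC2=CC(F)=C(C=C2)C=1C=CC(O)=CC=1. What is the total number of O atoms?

Scan the SMILES for O atoms (remember two-letter symbols like Cl and Br are single atoms).
Oxygen count: 2.

2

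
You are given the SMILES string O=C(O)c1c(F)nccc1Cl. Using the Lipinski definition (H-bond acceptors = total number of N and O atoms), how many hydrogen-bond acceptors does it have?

3

N atoms: 1; O atoms: 2.
Lipinski HBA = 1 + 2 = 3.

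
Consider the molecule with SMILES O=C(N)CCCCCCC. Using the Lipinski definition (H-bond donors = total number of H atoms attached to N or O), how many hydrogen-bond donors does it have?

Donors: find every N or O and count the H atoms it carries.
  atom 1 (O): bond orders sum to 2 → 0 H
  atom 3 (N): bond orders sum to 1 → 2 H
Lipinski HBD = 2.

2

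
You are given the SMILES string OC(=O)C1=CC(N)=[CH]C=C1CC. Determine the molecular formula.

C9H11NO2

Walk through each heavy atom and fill implicit hydrogens from standard valence (C 4, N 3, O 2, S 2, halogen 1):
  atom 1: O, bond orders sum to 1 (valence 2) → 1 H
  atom 2: C, bond orders sum to 4 (valence 4) → 0 H
  atom 3: O, bond orders sum to 2 (valence 2) → 0 H
  atom 4: C, bond orders sum to 4 (valence 4) → 0 H
  atom 5: C, bond orders sum to 3 (valence 4) → 1 H
  atom 6: C, bond orders sum to 4 (valence 4) → 0 H
  atom 7: N, bond orders sum to 1 (valence 3) → 2 H
  atom 8: C with explicit H count 1
  atom 9: C, bond orders sum to 3 (valence 4) → 1 H
  atom 10: C, bond orders sum to 4 (valence 4) → 0 H
  atom 11: C, bond orders sum to 2 (valence 4) → 2 H
  atom 12: C, bond orders sum to 1 (valence 4) → 3 H
Totals → C:9, H:11, N:1, O:2.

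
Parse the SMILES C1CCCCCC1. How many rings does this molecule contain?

In SMILES, each pair of matching ring-closure digits denotes one ring-closing bond; the number of such bonds equals the number of independent rings.
Ring-closure bonds here: 1.

1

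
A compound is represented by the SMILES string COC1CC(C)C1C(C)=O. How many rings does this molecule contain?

1

In SMILES, each pair of matching ring-closure digits denotes one ring-closing bond; the number of such bonds equals the number of independent rings.
Ring-closure bonds here: 1.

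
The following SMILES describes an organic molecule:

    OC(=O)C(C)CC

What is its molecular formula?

Walk through each heavy atom and fill implicit hydrogens from standard valence (C 4, N 3, O 2, S 2, halogen 1):
  atom 1: O, bond orders sum to 1 (valence 2) → 1 H
  atom 2: C, bond orders sum to 4 (valence 4) → 0 H
  atom 3: O, bond orders sum to 2 (valence 2) → 0 H
  atom 4: C, bond orders sum to 3 (valence 4) → 1 H
  atom 5: C, bond orders sum to 1 (valence 4) → 3 H
  atom 6: C, bond orders sum to 2 (valence 4) → 2 H
  atom 7: C, bond orders sum to 1 (valence 4) → 3 H
Totals → C:5, H:10, O:2.
In Hill order: C5H10O2.

C5H10O2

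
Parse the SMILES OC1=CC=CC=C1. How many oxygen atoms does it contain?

Scan the SMILES for O atoms (remember two-letter symbols like Cl and Br are single atoms).
Oxygen count: 1.

1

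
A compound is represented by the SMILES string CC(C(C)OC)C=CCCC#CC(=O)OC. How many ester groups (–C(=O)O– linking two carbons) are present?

The ester motif appears at heavy-atom position 13 in the SMILES.
Other groups present: 1 alkene, 1 alkyne, 1 ether.
Ester count: 1.

1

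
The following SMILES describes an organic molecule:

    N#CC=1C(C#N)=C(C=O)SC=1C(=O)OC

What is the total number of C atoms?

9

Count every carbon token in the SMILES (each C, including those in ring-closure positions and inside branches).
Carbon count: 9.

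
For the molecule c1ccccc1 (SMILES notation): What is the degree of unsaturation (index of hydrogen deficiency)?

4

Molecular formula: C6H6.
DoU = (2C + 2 + N − H − X) / 2, where X is the halogen count and O/S are ignored.
    = (2·6 + 2 + 0 − 6 − 0) / 2 = 8 / 2 = 4.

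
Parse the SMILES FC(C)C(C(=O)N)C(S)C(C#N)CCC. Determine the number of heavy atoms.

15

Every atom symbol written in the SMILES (organic subset) is one heavy atom; implicit H are not written.
Heavy atoms by element → C:10, F:1, N:2, O:1, S:1.
Total: 15.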